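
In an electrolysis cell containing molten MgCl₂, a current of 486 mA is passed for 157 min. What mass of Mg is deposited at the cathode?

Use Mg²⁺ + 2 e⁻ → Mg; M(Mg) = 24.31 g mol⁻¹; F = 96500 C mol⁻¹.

0.577 g

Q = I·t = 0.4860 A × 9420.0 s = 4578 C.
n(e⁻) = Q/F = 4578 / 96500 = 0.04744 mol.
Mg²⁺ + 2 e⁻ → Mg, so n(Mg) = n(e⁻)/2 = 0.02372 mol.
m = n·M = 0.02372 × 24.31 = 0.577 g.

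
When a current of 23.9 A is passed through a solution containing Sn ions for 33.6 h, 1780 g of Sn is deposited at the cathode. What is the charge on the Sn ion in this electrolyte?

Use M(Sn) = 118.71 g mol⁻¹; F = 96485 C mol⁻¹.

Q = I·t = 23.90 A × 120960 s = 2891000 C, so n(e⁻) = 2891000/96485 = 29.96 mol.
n(Sn) deposited = 1780 / 118.71 = 14.99 mol.
Electrons per atom = n(e⁻)/n(Sn) = 29.96 / 14.99 = 2.00 ≈ 2, so the ion is Sn²⁺.

+2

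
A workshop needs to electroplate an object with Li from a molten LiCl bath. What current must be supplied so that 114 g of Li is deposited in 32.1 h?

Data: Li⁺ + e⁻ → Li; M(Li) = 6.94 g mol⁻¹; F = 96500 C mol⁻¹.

13.7 A

n(Li) = 114 / 6.94 = 16.43 mol.
n(e⁻) = 1 × 16.43 = 16.43 mol.
Q = n(e⁻)·F = 16.43 × 96500 = 1585000 C.
I = Q/t = 1585000 / 115560 s = 13.7 A.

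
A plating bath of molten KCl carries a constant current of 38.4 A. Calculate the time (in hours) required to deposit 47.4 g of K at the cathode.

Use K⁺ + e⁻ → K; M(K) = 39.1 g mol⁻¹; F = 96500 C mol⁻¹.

n(K) = m/M = 47.4 / 39.1 = 1.212 mol.
Each K atom requires 1 electron, so n(e⁻) = 1 × 1.212 = 1.212 mol.
Q = n(e⁻)·F = 1.212 × 96500 = 117000 C.
t = Q/I = 117000 / 38.40 A = 3046 s = 0.846 h.

0.846 h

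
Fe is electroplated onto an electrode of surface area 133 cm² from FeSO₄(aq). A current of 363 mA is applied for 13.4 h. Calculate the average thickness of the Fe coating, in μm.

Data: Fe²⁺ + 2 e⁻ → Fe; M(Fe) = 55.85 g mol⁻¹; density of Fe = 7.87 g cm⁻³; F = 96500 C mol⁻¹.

48.4 μm

Q = I·t = 0.3630 × 48240 = 17510 C; n(e⁻) = 0.1815 mol.
n(Fe) = n(e⁻)/2 = 0.09073 mol, so m = 0.09073 × 55.85 = 5.067 g.
Volume = m/ρ = 5.067 / 7.87 = 0.6439 cm³.
Thickness = V/A = 0.6439 / 133 = 0.00484 cm = 48.4 μm.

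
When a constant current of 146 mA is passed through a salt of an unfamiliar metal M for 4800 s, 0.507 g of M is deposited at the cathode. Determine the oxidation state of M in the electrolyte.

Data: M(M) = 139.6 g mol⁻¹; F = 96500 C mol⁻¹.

Q = I·t = 0.1460 A × 4800.0 s = 700.8 C, so n(e⁻) = 700.8/96500 = 0.007262 mol.
n(M) deposited = 0.507 / 139.6 = 0.003632 mol.
Electrons per atom = n(e⁻)/n(M) = 0.007262 / 0.003632 = 2.00 ≈ 2, so the ion is M²⁺.

+2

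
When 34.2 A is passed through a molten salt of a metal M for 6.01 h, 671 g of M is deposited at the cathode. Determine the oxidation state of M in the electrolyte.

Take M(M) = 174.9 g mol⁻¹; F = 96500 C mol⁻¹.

Q = I·t = 34.20 A × 21636 s = 740000 C, so n(e⁻) = 740000/96500 = 7.668 mol.
n(M) deposited = 671 / 174.9 = 3.836 mol.
Electrons per atom = n(e⁻)/n(M) = 7.668 / 3.836 = 2.00 ≈ 2, so the ion is M²⁺.

+2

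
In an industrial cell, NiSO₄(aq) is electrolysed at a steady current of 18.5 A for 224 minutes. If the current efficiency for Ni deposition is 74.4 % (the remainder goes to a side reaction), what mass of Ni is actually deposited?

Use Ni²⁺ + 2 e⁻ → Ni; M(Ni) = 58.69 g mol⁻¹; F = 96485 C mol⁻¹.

56.3 g

Q = I·t = 18.50 × 13440 = 248600 C.
n(e⁻) = 248600/96485 = 2.577 mol; theoretically n(Ni) = 2.577/2 = 1.288 mol, m_theo = 75.62 g.
At 74.4 % efficiency, m_actual = 0.744 × 75.62 = 56.3 g.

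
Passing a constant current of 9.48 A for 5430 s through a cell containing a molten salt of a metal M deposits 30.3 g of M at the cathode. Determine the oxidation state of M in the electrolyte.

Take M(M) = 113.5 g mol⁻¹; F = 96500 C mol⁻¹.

+2

Q = I·t = 9.480 A × 5430.0 s = 51480 C, so n(e⁻) = 51480/96500 = 0.5334 mol.
n(M) deposited = 30.3 / 113.5 = 0.2670 mol.
Electrons per atom = n(e⁻)/n(M) = 0.5334 / 0.2670 = 2.00 ≈ 2, so the ion is M²⁺.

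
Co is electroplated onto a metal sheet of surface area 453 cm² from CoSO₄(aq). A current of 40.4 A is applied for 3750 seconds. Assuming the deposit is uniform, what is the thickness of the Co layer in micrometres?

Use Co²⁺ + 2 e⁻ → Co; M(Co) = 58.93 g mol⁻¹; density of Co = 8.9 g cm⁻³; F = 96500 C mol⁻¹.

115 μm

Q = I·t = 40.40 × 3750.0 = 151500 C; n(e⁻) = 1.570 mol.
n(Co) = n(e⁻)/2 = 0.7850 mol, so m = 0.7850 × 58.93 = 46.26 g.
Volume = m/ρ = 46.26 / 8.9 = 5.198 cm³.
Thickness = V/A = 5.198 / 453 = 0.0115 cm = 115 μm.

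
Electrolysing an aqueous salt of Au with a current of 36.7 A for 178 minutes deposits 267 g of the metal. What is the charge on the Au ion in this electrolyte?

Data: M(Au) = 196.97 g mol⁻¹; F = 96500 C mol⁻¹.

+3

Q = I·t = 36.70 A × 10680 s = 392000 C, so n(e⁻) = 392000/96500 = 4.062 mol.
n(Au) deposited = 267 / 196.97 = 1.356 mol.
Electrons per atom = n(e⁻)/n(Au) = 4.062 / 1.356 = 3.00 ≈ 3, so the ion is Au³⁺.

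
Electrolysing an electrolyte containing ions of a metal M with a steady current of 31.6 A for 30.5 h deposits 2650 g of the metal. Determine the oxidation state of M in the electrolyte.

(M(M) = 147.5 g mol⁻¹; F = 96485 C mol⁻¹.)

Q = I·t = 31.60 A × 109800 s = 3470000 C, so n(e⁻) = 3470000/96485 = 35.96 mol.
n(M) deposited = 2650 / 147.5 = 17.97 mol.
Electrons per atom = n(e⁻)/n(M) = 35.96 / 17.97 = 2.00 ≈ 2, so the ion is M²⁺.

+2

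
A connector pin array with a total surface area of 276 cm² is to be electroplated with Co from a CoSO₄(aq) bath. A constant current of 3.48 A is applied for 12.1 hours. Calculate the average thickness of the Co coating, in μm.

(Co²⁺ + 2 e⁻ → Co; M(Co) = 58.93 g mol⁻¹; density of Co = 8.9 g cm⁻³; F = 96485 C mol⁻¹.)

Q = I·t = 3.480 × 43560 = 151600 C; n(e⁻) = 1.571 mol.
n(Co) = n(e⁻)/2 = 0.7856 mol, so m = 0.7856 × 58.93 = 46.29 g.
Volume = m/ρ = 46.29 / 8.9 = 5.201 cm³.
Thickness = V/A = 5.201 / 276 = 0.0188 cm = 188 μm.

188 μm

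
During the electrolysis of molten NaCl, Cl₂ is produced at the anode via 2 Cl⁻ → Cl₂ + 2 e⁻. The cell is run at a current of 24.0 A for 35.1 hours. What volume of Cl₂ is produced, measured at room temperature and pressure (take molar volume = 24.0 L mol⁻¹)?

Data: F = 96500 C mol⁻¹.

377 L

Q = I·t = 24.00 A × 126360 s = 3033000 C.
n(e⁻) = Q/F = 3033000 / 96500 = 31.43 mol.
2 electrons are transferred per Cl₂ molecule, so n(Cl₂) = 31.43 / 2 = 15.71 mol.
V = n × V_m = 15.71 × 24.0 = 377 L.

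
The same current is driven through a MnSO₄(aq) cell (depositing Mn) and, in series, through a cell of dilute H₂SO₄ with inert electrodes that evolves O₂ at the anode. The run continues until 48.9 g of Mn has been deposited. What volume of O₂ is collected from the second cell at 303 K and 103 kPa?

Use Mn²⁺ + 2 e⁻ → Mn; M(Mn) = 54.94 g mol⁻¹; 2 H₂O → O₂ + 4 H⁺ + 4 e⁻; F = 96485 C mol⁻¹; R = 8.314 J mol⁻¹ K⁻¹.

n(Mn) = 48.9 / 54.94 = 0.8901 mol, so n(e⁻) = 2 × 0.8901 = 1.780 mol.
The cells are in series, so the same 1.780 mol of electrons passes through the second cell.
2 H₂O → O₂ + 4 H⁺ + 4 e⁻ — 4 mol e⁻ per mol O₂, so n(O₂) = 1.780/4 = 0.4450 mol.
V = nRT/P = (0.4450 × 8.314 × 303) / (103 × 10³) = 0.0109 m³ = 10.9 L.

10.9 L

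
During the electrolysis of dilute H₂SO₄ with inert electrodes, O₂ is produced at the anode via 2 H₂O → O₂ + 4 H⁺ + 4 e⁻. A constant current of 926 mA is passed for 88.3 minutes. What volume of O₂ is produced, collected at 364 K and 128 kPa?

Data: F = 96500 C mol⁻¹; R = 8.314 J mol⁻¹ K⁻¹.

Q = I·t = 0.9260 A × 5298.0 s = 4906 C.
n(e⁻) = Q/F = 4906 / 96500 = 0.05084 mol.
4 electrons are transferred per O₂ molecule, so n(O₂) = 0.05084 / 4 = 0.01271 mol.
V = nRT/P = (0.01271 × 8.314 × 364) / (128 × 10³ Pa) = 3.00 × 10⁻⁴ m³ = 0.300 L.

0.300 L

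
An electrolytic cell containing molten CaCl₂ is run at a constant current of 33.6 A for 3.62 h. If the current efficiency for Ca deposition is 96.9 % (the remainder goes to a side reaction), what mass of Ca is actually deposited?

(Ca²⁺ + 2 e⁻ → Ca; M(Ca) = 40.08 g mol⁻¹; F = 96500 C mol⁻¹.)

88.1 g

Q = I·t = 33.60 × 13032 = 437900 C.
n(e⁻) = 437900/96500 = 4.538 mol; theoretically n(Ca) = 4.538/2 = 2.269 mol, m_theo = 90.93 g.
At 96.9 % efficiency, m_actual = 0.969 × 90.93 = 88.1 g.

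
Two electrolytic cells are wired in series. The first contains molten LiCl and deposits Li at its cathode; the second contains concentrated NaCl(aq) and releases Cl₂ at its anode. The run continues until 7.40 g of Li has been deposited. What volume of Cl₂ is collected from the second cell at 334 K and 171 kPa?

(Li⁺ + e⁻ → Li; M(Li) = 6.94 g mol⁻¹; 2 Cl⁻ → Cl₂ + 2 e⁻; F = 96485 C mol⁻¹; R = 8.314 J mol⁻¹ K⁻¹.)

n(Li) = 7.40 / 6.94 = 1.066 mol, so n(e⁻) = 1 × 1.066 = 1.066 mol.
The cells are in series, so the same 1.066 mol of electrons passes through the second cell.
2 Cl⁻ → Cl₂ + 2 e⁻ — 2 mol e⁻ per mol Cl₂, so n(Cl₂) = 1.066/2 = 0.5331 mol.
V = nRT/P = (0.5331 × 8.314 × 334) / (171 × 10³) = 0.00866 m³ = 8.66 L.

8.66 L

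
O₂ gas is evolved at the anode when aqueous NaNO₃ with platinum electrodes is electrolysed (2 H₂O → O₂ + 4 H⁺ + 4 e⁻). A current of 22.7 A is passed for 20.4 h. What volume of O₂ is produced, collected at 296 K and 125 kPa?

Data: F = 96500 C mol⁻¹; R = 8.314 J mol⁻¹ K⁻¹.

85.0 L

Q = I·t = 22.70 A × 73440 s = 1667000 C.
n(e⁻) = Q/F = 1667000 / 96500 = 17.28 mol.
4 electrons are transferred per O₂ molecule, so n(O₂) = 17.28 / 4 = 4.319 mol.
V = nRT/P = (4.319 × 8.314 × 296) / (125 × 10³ Pa) = 0.0850 m³ = 85.0 L.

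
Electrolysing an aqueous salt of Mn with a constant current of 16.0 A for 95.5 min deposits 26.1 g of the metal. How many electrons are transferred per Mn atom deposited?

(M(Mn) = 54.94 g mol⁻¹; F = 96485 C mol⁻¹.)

2

Q = I·t = 16.00 A × 5730.0 s = 91680 C, so n(e⁻) = 91680/96485 = 0.9502 mol.
n(Mn) deposited = 26.1 / 54.94 = 0.4751 mol.
Electrons per atom = n(e⁻)/n(Mn) = 0.9502 / 0.4751 = 2.00 ≈ 2, so the ion is Mn²⁺.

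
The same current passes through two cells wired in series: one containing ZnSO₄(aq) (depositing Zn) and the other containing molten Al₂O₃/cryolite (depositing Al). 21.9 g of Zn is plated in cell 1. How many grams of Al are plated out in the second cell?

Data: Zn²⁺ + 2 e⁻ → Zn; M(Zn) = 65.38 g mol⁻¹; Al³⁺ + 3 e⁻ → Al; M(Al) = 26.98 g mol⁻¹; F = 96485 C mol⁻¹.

6.02 g

n(Zn) = 21.9 / 65.38 = 0.3350 mol.
Since Zn²⁺ + 2 e⁻ → Zn, n(e⁻) passed = 2 × 0.3350 = 0.6699 mol.
Cells in series carry the same charge, so the same 0.6699 mol of electrons passes through cell 2.
Al³⁺ + 3 e⁻ → Al, so n(Al) = 0.6699 / 3 = 0.2233 mol.
m(Al) = 0.2233 × 26.98 = 6.02 g.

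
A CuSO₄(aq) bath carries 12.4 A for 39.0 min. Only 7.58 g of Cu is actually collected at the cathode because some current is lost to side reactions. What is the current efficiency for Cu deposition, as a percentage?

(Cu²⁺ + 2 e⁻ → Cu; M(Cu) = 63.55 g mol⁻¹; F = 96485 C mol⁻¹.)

Q = I·t = 12.40 × 2340.0 = 29020 C; n(e⁻) = 29020/96485 = 0.3007 mol.
Theoretical n(Cu) = n(e⁻)/2 = 0.1504 mol, i.e. m_theo = 0.1504 × 63.55 = 9.556 g.
Efficiency = m_actual / m_theo = 7.58 / 9.556 = 79.3 %.

79.3 %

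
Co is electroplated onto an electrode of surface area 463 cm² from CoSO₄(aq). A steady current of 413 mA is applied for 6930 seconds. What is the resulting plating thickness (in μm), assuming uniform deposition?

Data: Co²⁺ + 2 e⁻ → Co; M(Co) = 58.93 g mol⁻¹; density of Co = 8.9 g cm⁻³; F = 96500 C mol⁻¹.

Q = I·t = 0.4130 × 6930.0 = 2862 C; n(e⁻) = 0.02966 mol.
n(Co) = n(e⁻)/2 = 0.01483 mol, so m = 0.01483 × 58.93 = 0.8739 g.
Volume = m/ρ = 0.8739 / 8.9 = 0.09819 cm³.
Thickness = V/A = 0.09819 / 463 = 2.12 × 10⁻⁴ cm = 2.12 μm.

2.12 μm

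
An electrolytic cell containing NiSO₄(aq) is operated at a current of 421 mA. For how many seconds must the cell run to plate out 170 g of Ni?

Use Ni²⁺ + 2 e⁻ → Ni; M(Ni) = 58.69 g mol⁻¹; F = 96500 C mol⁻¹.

n(Ni) = m/M = 170 / 58.69 = 2.897 mol.
Each Ni atom requires 2 electrons, so n(e⁻) = 2 × 2.897 = 5.793 mol.
Q = n(e⁻)·F = 5.793 × 96500 = 559000 C.
t = Q/I = 559000 / 0.4210 A = 1328000 s.

1.33 × 10⁶ s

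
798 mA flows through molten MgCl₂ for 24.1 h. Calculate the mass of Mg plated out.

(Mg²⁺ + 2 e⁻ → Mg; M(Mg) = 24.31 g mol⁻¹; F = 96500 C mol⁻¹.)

Q = I·t = 0.7980 A × 86760 s = 69230 C.
n(e⁻) = Q/F = 69230 / 96500 = 0.7175 mol.
Mg²⁺ + 2 e⁻ → Mg, so n(Mg) = n(e⁻)/2 = 0.3587 mol.
m = n·M = 0.3587 × 24.31 = 8.72 g.

8.72 g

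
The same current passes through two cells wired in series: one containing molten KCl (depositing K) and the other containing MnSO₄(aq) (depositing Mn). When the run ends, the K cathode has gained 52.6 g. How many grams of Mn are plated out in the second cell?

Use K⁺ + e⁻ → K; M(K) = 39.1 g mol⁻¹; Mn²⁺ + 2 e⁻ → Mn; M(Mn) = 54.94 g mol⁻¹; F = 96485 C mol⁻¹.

37.0 g

n(K) = 52.6 / 39.1 = 1.345 mol.
Since K⁺ + e⁻ → K, n(e⁻) passed = 1 × 1.345 = 1.345 mol.
Cells in series carry the same charge, so the same 1.345 mol of electrons passes through cell 2.
Mn²⁺ + 2 e⁻ → Mn, so n(Mn) = 1.345 / 2 = 0.6726 mol.
m(Mn) = 0.6726 × 54.94 = 37.0 g.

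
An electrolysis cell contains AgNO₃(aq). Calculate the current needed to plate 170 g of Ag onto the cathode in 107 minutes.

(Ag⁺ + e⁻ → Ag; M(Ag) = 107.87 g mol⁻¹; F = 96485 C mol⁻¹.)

n(Ag) = 170 / 107.87 = 1.576 mol.
n(e⁻) = 1 × 1.576 = 1.576 mol.
Q = n(e⁻)·F = 1.576 × 96485 = 152100 C.
I = Q/t = 152100 / 6420.0 s = 23.7 A.

23.7 A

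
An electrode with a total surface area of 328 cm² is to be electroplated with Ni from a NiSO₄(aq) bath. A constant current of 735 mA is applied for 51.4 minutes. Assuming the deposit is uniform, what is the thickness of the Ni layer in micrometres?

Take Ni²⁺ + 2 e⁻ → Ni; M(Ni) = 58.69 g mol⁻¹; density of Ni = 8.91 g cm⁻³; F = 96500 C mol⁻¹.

Q = I·t = 0.7350 × 3084.0 = 2267 C; n(e⁻) = 0.02349 mol.
n(Ni) = n(e⁻)/2 = 0.01174 mol, so m = 0.01174 × 58.69 = 0.6893 g.
Volume = m/ρ = 0.6893 / 8.91 = 0.07736 cm³.
Thickness = V/A = 0.07736 / 328 = 2.36 × 10⁻⁴ cm = 2.36 μm.

2.36 μm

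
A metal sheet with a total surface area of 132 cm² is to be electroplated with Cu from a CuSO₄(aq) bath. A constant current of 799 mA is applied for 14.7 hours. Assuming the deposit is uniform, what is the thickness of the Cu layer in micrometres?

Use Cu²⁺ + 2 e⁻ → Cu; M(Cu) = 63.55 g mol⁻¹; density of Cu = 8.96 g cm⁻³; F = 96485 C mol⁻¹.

118 μm

Q = I·t = 0.7990 × 52920 = 42280 C; n(e⁻) = 0.4382 mol.
n(Cu) = n(e⁻)/2 = 0.2191 mol, so m = 0.2191 × 63.55 = 13.92 g.
Volume = m/ρ = 13.92 / 8.96 = 1.554 cm³.
Thickness = V/A = 1.554 / 132 = 0.0118 cm = 118 μm.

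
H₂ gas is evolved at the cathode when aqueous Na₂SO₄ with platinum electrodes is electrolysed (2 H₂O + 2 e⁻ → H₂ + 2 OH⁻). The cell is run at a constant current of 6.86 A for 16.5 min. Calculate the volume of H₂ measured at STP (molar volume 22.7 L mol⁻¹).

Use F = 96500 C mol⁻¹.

Q = I·t = 6.860 A × 990.00 s = 6791 C.
n(e⁻) = Q/F = 6791 / 96500 = 0.07038 mol.
2 electrons are transferred per H₂ molecule, so n(H₂) = 0.07038 / 2 = 0.03519 mol.
V = n × V_m = 0.03519 × 22.7 = 0.799 L.

0.799 L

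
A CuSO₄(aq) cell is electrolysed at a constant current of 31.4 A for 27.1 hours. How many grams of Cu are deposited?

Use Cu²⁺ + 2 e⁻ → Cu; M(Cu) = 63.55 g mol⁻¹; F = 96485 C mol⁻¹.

Q = I·t = 31.40 A × 97560 s = 3063000 C.
n(e⁻) = Q/F = 3063000 / 96485 = 31.75 mol.
Cu²⁺ + 2 e⁻ → Cu, so n(Cu) = n(e⁻)/2 = 15.87 mol.
m = n·M = 15.87 × 63.55 = 1010 g.

1010 g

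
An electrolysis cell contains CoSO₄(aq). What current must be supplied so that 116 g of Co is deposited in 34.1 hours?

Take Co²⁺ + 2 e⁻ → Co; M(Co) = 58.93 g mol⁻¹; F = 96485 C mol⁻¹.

3.09 A

n(Co) = 116 / 58.93 = 1.968 mol.
n(e⁻) = 2 × 1.968 = 3.937 mol.
Q = n(e⁻)·F = 3.937 × 96485 = 379800 C.
I = Q/t = 379800 / 122760 s = 3.09 A.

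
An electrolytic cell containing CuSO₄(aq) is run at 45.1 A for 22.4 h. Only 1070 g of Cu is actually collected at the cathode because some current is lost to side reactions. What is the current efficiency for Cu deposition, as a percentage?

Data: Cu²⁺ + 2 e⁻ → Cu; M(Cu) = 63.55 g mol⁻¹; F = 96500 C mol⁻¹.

Q = I·t = 45.10 × 80640 = 3637000 C; n(e⁻) = 3637000/96500 = 37.69 mol.
Theoretical n(Cu) = n(e⁻)/2 = 18.84 mol, i.e. m_theo = 18.84 × 63.55 = 1198 g.
Efficiency = m_actual / m_theo = 1070 / 1198 = 89.4 %.

89.4 %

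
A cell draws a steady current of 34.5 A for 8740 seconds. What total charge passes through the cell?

3.02 × 10⁵ C

Q = I·t = 34.50 A × 8740.0 s = 3.02 × 10⁵ C.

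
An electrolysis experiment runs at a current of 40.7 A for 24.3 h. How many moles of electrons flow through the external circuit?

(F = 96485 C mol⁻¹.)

36.9 mol

Q = I·t = 40.70 A × 87480 s = 3560000 C.
n(e⁻) = Q/F = 3560000 / 96485 = 36.9 mol.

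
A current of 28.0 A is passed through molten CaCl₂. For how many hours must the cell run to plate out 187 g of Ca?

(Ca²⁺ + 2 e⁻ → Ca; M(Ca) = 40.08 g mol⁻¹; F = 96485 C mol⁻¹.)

n(Ca) = m/M = 187 / 40.08 = 4.666 mol.
Each Ca atom requires 2 electrons, so n(e⁻) = 2 × 4.666 = 9.331 mol.
Q = n(e⁻)·F = 9.331 × 96485 = 900300 C.
t = Q/I = 900300 / 28.00 A = 32150 s = 8.93 h.

8.93 h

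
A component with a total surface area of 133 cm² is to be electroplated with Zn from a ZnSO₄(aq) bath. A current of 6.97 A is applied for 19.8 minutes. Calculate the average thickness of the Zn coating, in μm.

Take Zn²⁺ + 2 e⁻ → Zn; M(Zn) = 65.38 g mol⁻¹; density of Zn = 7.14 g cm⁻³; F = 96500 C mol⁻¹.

29.5 μm

Q = I·t = 6.970 × 1188.0 = 8280 C; n(e⁻) = 0.08581 mol.
n(Zn) = n(e⁻)/2 = 0.04290 mol, so m = 0.04290 × 65.38 = 2.805 g.
Volume = m/ρ = 2.805 / 7.14 = 0.3929 cm³.
Thickness = V/A = 0.3929 / 133 = 0.00295 cm = 29.5 μm.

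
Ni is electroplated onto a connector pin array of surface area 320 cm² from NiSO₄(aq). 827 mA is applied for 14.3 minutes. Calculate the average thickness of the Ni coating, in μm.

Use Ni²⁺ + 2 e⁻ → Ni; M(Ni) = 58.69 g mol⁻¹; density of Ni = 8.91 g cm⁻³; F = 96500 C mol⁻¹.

0.757 μm

Q = I·t = 0.8270 × 858.00 = 709.6 C; n(e⁻) = 0.007353 mol.
n(Ni) = n(e⁻)/2 = 0.003677 mol, so m = 0.003677 × 58.69 = 0.2158 g.
Volume = m/ρ = 0.2158 / 8.91 = 0.02422 cm³.
Thickness = V/A = 0.02422 / 320 = 7.57 × 10⁻⁵ cm = 0.757 μm.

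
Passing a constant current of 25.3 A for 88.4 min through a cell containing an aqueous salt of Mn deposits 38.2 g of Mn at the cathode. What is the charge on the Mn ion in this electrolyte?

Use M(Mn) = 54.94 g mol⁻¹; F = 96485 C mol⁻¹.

+2

Q = I·t = 25.30 A × 5304.0 s = 134200 C, so n(e⁻) = 134200/96485 = 1.391 mol.
n(Mn) deposited = 38.2 / 54.94 = 0.6953 mol.
Electrons per atom = n(e⁻)/n(Mn) = 1.391 / 0.6953 = 2.00 ≈ 2, so the ion is Mn²⁺.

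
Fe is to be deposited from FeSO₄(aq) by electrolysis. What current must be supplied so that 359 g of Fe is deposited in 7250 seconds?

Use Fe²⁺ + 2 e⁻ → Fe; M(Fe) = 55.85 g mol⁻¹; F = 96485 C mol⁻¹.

171 A

n(Fe) = 359 / 55.85 = 6.428 mol.
n(e⁻) = 2 × 6.428 = 12.86 mol.
Q = n(e⁻)·F = 12.86 × 96485 = 1240000 C.
I = Q/t = 1240000 / 7250.0 s = 171 A.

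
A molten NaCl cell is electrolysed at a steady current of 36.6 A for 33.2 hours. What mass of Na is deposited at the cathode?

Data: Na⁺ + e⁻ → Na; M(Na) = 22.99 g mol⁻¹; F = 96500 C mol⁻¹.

Q = I·t = 36.60 A × 119520 s = 4374000 C.
n(e⁻) = Q/F = 4374000 / 96500 = 45.33 mol.
Na⁺ + e⁻ → Na, so n(Na) = n(e⁻)/1 = 45.33 mol.
m = n·M = 45.33 × 22.99 = 1040 g.

1040 g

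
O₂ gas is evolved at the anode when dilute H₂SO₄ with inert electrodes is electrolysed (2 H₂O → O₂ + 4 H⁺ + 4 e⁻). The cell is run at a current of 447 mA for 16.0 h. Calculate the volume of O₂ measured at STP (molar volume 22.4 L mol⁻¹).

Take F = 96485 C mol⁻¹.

1.49 L

Q = I·t = 0.4470 A × 57600 s = 25750 C.
n(e⁻) = Q/F = 25750 / 96485 = 0.2669 mol.
4 electrons are transferred per O₂ molecule, so n(O₂) = 0.2669 / 4 = 0.06671 mol.
V = n × V_m = 0.06671 × 22.4 = 1.49 L.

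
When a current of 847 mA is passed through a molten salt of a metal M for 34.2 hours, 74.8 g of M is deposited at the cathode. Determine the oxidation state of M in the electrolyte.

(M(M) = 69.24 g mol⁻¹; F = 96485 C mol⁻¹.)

Q = I·t = 0.8470 A × 123120 s = 104300 C, so n(e⁻) = 104300/96485 = 1.081 mol.
n(M) deposited = 74.8 / 69.24 = 1.080 mol.
Electrons per atom = n(e⁻)/n(M) = 1.081 / 1.080 = 1.00 ≈ 1, so the ion is M⁺.

+1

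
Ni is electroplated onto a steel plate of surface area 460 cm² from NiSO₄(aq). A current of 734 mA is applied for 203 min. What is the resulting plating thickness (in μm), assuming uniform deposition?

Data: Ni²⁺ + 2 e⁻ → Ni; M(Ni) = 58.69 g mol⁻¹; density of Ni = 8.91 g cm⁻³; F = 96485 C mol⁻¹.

Q = I·t = 0.7340 × 12180 = 8940 C; n(e⁻) = 0.09266 mol.
n(Ni) = n(e⁻)/2 = 0.04633 mol, so m = 0.04633 × 58.69 = 2.719 g.
Volume = m/ρ = 2.719 / 8.91 = 0.3052 cm³.
Thickness = V/A = 0.3052 / 460 = 6.63 × 10⁻⁴ cm = 6.63 μm.

6.63 μm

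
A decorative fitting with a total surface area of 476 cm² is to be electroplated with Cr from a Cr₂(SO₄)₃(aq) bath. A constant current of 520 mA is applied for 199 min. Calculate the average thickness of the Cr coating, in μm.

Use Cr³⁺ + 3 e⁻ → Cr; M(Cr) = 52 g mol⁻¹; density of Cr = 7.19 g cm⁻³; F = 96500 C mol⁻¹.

Q = I·t = 0.5200 × 11940 = 6209 C; n(e⁻) = 0.06434 mol.
n(Cr) = n(e⁻)/3 = 0.02145 mol, so m = 0.02145 × 52 = 1.115 g.
Volume = m/ρ = 1.115 / 7.19 = 0.1551 cm³.
Thickness = V/A = 0.1551 / 476 = 3.26 × 10⁻⁴ cm = 3.26 μm.

3.26 μm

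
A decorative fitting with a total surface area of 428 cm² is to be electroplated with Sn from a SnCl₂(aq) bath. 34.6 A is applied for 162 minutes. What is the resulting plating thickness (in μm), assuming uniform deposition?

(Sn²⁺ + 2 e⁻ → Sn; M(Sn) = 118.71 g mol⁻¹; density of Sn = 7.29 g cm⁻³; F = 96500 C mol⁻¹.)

Q = I·t = 34.60 × 9720.0 = 336300 C; n(e⁻) = 3.485 mol.
n(Sn) = n(e⁻)/2 = 1.743 mol, so m = 1.743 × 118.71 = 206.9 g.
Volume = m/ρ = 206.9 / 7.29 = 28.38 cm³.
Thickness = V/A = 28.38 / 428 = 0.0663 cm = 663 μm.

663 μm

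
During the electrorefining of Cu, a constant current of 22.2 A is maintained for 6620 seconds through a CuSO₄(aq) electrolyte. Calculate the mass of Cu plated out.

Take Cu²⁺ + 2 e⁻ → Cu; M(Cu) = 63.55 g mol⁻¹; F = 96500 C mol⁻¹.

Q = I·t = 22.20 A × 6620.0 s = 147000 C.
n(e⁻) = Q/F = 147000 / 96500 = 1.523 mol.
Cu²⁺ + 2 e⁻ → Cu, so n(Cu) = n(e⁻)/2 = 0.7615 mol.
m = n·M = 0.7615 × 63.55 = 48.4 g.

48.4 g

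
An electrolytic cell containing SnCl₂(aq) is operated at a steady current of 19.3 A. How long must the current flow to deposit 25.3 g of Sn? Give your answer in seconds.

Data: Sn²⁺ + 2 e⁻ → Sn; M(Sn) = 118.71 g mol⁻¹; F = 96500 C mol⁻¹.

n(Sn) = m/M = 25.3 / 118.71 = 0.2131 mol.
Each Sn atom requires 2 electrons, so n(e⁻) = 2 × 0.2131 = 0.4262 mol.
Q = n(e⁻)·F = 0.4262 × 96500 = 41130 C.
t = Q/I = 41130 / 19.30 A = 2131 s.

2130 s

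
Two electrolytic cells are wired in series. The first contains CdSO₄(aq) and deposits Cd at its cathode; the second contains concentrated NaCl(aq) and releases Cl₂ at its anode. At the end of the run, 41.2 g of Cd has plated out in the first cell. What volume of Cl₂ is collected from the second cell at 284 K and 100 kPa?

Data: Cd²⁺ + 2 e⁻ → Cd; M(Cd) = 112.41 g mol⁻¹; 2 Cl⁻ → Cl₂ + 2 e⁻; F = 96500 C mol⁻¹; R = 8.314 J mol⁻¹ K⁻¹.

n(Cd) = 41.2 / 112.41 = 0.3665 mol, so n(e⁻) = 2 × 0.3665 = 0.7330 mol.
The cells are in series, so the same 0.7330 mol of electrons passes through the second cell.
2 Cl⁻ → Cl₂ + 2 e⁻ — 2 mol e⁻ per mol Cl₂, so n(Cl₂) = 0.7330/2 = 0.3665 mol.
V = nRT/P = (0.3665 × 8.314 × 284) / (100 × 10³) = 0.00865 m³ = 8.65 L.

8.65 L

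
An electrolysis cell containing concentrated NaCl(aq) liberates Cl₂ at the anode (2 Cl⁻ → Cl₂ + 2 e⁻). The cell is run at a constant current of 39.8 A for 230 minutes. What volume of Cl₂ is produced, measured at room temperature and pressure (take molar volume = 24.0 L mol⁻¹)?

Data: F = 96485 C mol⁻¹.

68.3 L

Q = I·t = 39.80 A × 13800 s = 549200 C.
n(e⁻) = Q/F = 549200 / 96485 = 5.692 mol.
2 electrons are transferred per Cl₂ molecule, so n(Cl₂) = 5.692 / 2 = 2.846 mol.
V = n × V_m = 2.846 × 24.0 = 68.3 L.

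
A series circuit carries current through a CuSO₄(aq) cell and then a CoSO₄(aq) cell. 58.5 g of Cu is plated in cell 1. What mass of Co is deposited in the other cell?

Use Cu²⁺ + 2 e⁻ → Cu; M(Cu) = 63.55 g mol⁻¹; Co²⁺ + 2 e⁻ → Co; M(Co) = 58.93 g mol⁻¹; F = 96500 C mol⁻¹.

n(Cu) = 58.5 / 63.55 = 0.9205 mol.
Since Cu²⁺ + 2 e⁻ → Cu, n(e⁻) passed = 2 × 0.9205 = 1.841 mol.
Cells in series carry the same charge, so the same 1.841 mol of electrons passes through cell 2.
Co²⁺ + 2 e⁻ → Co, so n(Co) = 1.841 / 2 = 0.9205 mol.
m(Co) = 0.9205 × 58.93 = 54.2 g.

54.2 g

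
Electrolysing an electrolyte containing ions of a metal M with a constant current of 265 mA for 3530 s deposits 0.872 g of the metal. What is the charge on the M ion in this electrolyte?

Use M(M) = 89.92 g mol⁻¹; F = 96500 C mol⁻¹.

Q = I·t = 0.2650 A × 3530.0 s = 935.4 C, so n(e⁻) = 935.4/96500 = 0.009694 mol.
n(M) deposited = 0.872 / 89.92 = 0.009698 mol.
Electrons per atom = n(e⁻)/n(M) = 0.009694 / 0.009698 = 1.00 ≈ 1, so the ion is M⁺.

+1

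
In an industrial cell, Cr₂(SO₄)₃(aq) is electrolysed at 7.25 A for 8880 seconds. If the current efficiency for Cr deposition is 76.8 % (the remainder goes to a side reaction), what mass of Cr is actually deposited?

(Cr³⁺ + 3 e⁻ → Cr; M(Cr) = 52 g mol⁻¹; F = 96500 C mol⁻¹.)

Q = I·t = 7.250 × 8880.0 = 64380 C.
n(e⁻) = 64380/96500 = 0.6672 mol; theoretically n(Cr) = 0.6672/3 = 0.2224 mol, m_theo = 11.56 g.
At 76.8 % efficiency, m_actual = 0.768 × 11.56 = 8.88 g.

8.88 g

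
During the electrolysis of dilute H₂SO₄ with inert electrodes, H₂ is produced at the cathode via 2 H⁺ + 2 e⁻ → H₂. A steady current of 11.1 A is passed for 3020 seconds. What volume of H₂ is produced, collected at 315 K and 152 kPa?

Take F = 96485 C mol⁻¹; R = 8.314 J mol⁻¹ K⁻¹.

Q = I·t = 11.10 A × 3020.0 s = 33520 C.
n(e⁻) = Q/F = 33520 / 96485 = 0.3474 mol.
2 electrons are transferred per H₂ molecule, so n(H₂) = 0.3474 / 2 = 0.1737 mol.
V = nRT/P = (0.1737 × 8.314 × 315) / (152 × 10³ Pa) = 0.00299 m³ = 2.99 L.

2.99 L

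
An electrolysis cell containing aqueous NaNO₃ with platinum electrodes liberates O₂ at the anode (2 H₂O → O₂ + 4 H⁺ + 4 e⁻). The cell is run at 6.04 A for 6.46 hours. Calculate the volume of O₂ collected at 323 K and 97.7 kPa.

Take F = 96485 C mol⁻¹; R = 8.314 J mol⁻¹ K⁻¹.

Q = I·t = 6.040 A × 23256 s = 140500 C.
n(e⁻) = Q/F = 140500 / 96485 = 1.456 mol.
4 electrons are transferred per O₂ molecule, so n(O₂) = 1.456 / 4 = 0.3640 mol.
V = nRT/P = (0.3640 × 8.314 × 323) / (97.7 × 10³ Pa) = 0.0100 m³ = 10.0 L.

10.0 L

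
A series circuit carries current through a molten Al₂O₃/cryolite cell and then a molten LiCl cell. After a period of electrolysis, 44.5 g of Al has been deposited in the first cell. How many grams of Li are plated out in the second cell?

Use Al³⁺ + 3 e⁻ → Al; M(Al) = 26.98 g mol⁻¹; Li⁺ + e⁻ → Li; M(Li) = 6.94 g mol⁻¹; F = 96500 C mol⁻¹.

n(Al) = 44.5 / 26.98 = 1.649 mol.
Since Al³⁺ + 3 e⁻ → Al, n(e⁻) passed = 3 × 1.649 = 4.948 mol.
Cells in series carry the same charge, so the same 4.948 mol of electrons passes through cell 2.
Li⁺ + e⁻ → Li, so n(Li) = 4.948 / 1 = 4.948 mol.
m(Li) = 4.948 × 6.94 = 34.3 g.

34.3 g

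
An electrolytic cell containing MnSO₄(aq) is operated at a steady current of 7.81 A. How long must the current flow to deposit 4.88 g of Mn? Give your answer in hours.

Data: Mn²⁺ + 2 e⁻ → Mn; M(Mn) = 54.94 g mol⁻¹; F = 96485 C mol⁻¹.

0.610 h

n(Mn) = m/M = 4.88 / 54.94 = 0.08882 mol.
Each Mn atom requires 2 electrons, so n(e⁻) = 2 × 0.08882 = 0.1776 mol.
Q = n(e⁻)·F = 0.1776 × 96485 = 17140 C.
t = Q/I = 17140 / 7.810 A = 2195 s = 0.610 h.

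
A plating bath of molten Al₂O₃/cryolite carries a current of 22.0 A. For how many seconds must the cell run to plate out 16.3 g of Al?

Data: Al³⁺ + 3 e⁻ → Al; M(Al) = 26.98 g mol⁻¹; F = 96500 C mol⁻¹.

n(Al) = m/M = 16.3 / 26.98 = 0.6042 mol.
Each Al atom requires 3 electrons, so n(e⁻) = 3 × 0.6042 = 1.812 mol.
Q = n(e⁻)·F = 1.812 × 96500 = 174900 C.
t = Q/I = 174900 / 22.00 A = 7950 s.

7950 s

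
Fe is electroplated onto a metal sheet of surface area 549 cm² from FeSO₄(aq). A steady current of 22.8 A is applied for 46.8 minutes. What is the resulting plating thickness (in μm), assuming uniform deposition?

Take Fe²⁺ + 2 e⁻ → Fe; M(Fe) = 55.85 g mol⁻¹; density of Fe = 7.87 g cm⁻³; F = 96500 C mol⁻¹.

Q = I·t = 22.80 × 2808.0 = 64020 C; n(e⁻) = 0.6634 mol.
n(Fe) = n(e⁻)/2 = 0.3317 mol, so m = 0.3317 × 55.85 = 18.53 g.
Volume = m/ρ = 18.53 / 7.87 = 2.354 cm³.
Thickness = V/A = 2.354 / 549 = 0.00429 cm = 42.9 μm.

42.9 μm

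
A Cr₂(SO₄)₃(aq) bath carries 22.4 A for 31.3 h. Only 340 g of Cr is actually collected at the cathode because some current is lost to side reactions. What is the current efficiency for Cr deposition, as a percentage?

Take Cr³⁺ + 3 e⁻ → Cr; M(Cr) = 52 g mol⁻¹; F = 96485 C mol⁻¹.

Q = I·t = 22.40 × 112680 = 2524000 C; n(e⁻) = 2524000/96485 = 26.16 mol.
Theoretical n(Cr) = n(e⁻)/3 = 8.720 mol, i.e. m_theo = 8.720 × 52 = 453.4 g.
Efficiency = m_actual / m_theo = 340 / 453.4 = 75.0 %.

75.0 %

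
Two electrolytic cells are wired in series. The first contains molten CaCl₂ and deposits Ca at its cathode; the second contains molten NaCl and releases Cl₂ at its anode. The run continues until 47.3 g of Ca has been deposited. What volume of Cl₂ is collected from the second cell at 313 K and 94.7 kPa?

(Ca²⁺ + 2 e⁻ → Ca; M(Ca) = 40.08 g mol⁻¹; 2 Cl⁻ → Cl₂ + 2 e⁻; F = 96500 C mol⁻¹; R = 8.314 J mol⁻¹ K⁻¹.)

n(Ca) = 47.3 / 40.08 = 1.180 mol, so n(e⁻) = 2 × 1.180 = 2.360 mol.
The cells are in series, so the same 2.360 mol of electrons passes through the second cell.
2 Cl⁻ → Cl₂ + 2 e⁻ — 2 mol e⁻ per mol Cl₂, so n(Cl₂) = 2.360/2 = 1.180 mol.
V = nRT/P = (1.180 × 8.314 × 313) / (94.7 × 10³) = 0.0324 m³ = 32.4 L.

32.4 L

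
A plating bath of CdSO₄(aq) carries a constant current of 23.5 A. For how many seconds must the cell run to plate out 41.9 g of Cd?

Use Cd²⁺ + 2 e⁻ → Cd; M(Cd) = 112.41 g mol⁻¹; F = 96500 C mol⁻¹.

n(Cd) = m/M = 41.9 / 112.41 = 0.3727 mol.
Each Cd atom requires 2 electrons, so n(e⁻) = 2 × 0.3727 = 0.7455 mol.
Q = n(e⁻)·F = 0.7455 × 96500 = 71940 C.
t = Q/I = 71940 / 23.50 A = 3061 s.

3060 s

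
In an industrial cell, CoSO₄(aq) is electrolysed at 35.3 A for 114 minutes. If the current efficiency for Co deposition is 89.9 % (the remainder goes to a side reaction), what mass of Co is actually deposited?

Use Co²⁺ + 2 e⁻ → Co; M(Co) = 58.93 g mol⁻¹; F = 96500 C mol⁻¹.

Q = I·t = 35.30 × 6840.0 = 241500 C.
n(e⁻) = 241500/96500 = 2.502 mol; theoretically n(Co) = 2.502/2 = 1.251 mol, m_theo = 73.72 g.
At 89.9 % efficiency, m_actual = 0.899 × 73.72 = 66.3 g.

66.3 g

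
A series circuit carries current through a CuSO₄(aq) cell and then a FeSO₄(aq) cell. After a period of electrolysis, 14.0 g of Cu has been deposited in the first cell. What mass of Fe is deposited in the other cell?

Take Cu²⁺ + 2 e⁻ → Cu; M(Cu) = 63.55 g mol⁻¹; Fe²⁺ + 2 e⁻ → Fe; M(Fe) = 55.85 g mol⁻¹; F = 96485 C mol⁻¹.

n(Cu) = 14.0 / 63.55 = 0.2203 mol.
Since Cu²⁺ + 2 e⁻ → Cu, n(e⁻) passed = 2 × 0.2203 = 0.4406 mol.
Cells in series carry the same charge, so the same 0.4406 mol of electrons passes through cell 2.
Fe²⁺ + 2 e⁻ → Fe, so n(Fe) = 0.4406 / 2 = 0.2203 mol.
m(Fe) = 0.2203 × 55.85 = 12.3 g.

12.3 g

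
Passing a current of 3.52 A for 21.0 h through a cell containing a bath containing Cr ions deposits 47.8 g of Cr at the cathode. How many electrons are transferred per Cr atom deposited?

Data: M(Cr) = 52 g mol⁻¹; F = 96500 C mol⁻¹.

Q = I·t = 3.520 A × 75600 s = 266100 C, so n(e⁻) = 266100/96500 = 2.758 mol.
n(Cr) deposited = 47.8 / 52 = 0.9192 mol.
Electrons per atom = n(e⁻)/n(Cr) = 2.758 / 0.9192 = 3.00 ≈ 3, so the ion is Cr³⁺.

3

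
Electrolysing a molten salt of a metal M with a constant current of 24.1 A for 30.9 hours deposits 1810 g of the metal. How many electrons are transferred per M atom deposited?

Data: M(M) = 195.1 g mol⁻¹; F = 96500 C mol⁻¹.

3

Q = I·t = 24.10 A × 111240 s = 2681000 C, so n(e⁻) = 2681000/96500 = 27.78 mol.
n(M) deposited = 1810 / 195.1 = 9.277 mol.
Electrons per atom = n(e⁻)/n(M) = 27.78 / 9.277 = 2.99 ≈ 3, so the ion is M³⁺.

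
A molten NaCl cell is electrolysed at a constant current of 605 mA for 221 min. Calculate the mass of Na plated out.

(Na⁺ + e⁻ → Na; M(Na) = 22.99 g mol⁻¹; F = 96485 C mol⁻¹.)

1.91 g

Q = I·t = 0.6050 A × 13260 s = 8022 C.
n(e⁻) = Q/F = 8022 / 96485 = 0.08315 mol.
Na⁺ + e⁻ → Na, so n(Na) = n(e⁻)/1 = 0.08315 mol.
m = n·M = 0.08315 × 22.99 = 1.91 g.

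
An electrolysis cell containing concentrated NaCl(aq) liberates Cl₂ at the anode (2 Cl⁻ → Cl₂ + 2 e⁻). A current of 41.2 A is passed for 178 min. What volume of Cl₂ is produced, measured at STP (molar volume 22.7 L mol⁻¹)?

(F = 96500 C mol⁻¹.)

Q = I·t = 41.20 A × 10680 s = 440000 C.
n(e⁻) = Q/F = 440000 / 96500 = 4.560 mol.
2 electrons are transferred per Cl₂ molecule, so n(Cl₂) = 4.560 / 2 = 2.280 mol.
V = n × V_m = 2.280 × 22.7 = 51.8 L.

51.8 L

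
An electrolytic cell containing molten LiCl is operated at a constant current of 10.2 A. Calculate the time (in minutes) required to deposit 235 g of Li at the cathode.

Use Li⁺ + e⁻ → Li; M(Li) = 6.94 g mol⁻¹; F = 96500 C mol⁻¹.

5340 min

n(Li) = m/M = 235 / 6.94 = 33.86 mol.
Each Li atom requires 1 electron, so n(e⁻) = 1 × 33.86 = 33.86 mol.
Q = n(e⁻)·F = 33.86 × 96500 = 3268000 C.
t = Q/I = 3268000 / 10.20 A = 320400 s = 5340 min.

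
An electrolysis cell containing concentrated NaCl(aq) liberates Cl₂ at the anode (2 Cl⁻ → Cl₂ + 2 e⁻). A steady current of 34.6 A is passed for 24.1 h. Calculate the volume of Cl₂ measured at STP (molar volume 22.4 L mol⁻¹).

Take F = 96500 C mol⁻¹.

Q = I·t = 34.60 A × 86760 s = 3002000 C.
n(e⁻) = Q/F = 3002000 / 96500 = 31.11 mol.
2 electrons are transferred per Cl₂ molecule, so n(Cl₂) = 31.11 / 2 = 15.55 mol.
V = n × V_m = 15.55 × 22.4 = 348 L.

348 L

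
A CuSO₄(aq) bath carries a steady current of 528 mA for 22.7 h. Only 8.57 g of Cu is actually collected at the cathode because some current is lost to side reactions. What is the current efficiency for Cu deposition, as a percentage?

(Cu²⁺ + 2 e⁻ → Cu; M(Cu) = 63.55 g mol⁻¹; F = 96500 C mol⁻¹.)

60.3 %

Q = I·t = 0.5280 × 81720 = 43150 C; n(e⁻) = 43150/96500 = 0.4471 mol.
Theoretical n(Cu) = n(e⁻)/2 = 0.2236 mol, i.e. m_theo = 0.2236 × 63.55 = 14.21 g.
Efficiency = m_actual / m_theo = 8.57 / 14.21 = 60.3 %.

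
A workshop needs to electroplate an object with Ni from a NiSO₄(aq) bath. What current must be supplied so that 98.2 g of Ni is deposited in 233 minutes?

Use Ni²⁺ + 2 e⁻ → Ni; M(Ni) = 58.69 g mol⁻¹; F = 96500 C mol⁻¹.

n(Ni) = 98.2 / 58.69 = 1.673 mol.
n(e⁻) = 2 × 1.673 = 3.346 mol.
Q = n(e⁻)·F = 3.346 × 96500 = 322900 C.
I = Q/t = 322900 / 13980 s = 23.1 A.

23.1 A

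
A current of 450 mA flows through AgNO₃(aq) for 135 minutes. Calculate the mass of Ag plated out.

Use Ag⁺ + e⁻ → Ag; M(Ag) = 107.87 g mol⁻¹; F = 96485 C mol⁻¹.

Q = I·t = 0.4500 A × 8100.0 s = 3645 C.
n(e⁻) = Q/F = 3645 / 96485 = 0.03778 mol.
Ag⁺ + e⁻ → Ag, so n(Ag) = n(e⁻)/1 = 0.03778 mol.
m = n·M = 0.03778 × 107.87 = 4.08 g.

4.08 g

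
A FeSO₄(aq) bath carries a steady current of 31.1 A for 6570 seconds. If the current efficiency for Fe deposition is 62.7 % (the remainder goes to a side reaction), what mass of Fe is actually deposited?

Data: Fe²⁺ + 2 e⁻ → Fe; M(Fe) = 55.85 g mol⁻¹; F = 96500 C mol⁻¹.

37.1 g

Q = I·t = 31.10 × 6570.0 = 204300 C.
n(e⁻) = 204300/96500 = 2.117 mol; theoretically n(Fe) = 2.117/2 = 1.059 mol, m_theo = 59.13 g.
At 62.7 % efficiency, m_actual = 0.627 × 59.13 = 37.1 g.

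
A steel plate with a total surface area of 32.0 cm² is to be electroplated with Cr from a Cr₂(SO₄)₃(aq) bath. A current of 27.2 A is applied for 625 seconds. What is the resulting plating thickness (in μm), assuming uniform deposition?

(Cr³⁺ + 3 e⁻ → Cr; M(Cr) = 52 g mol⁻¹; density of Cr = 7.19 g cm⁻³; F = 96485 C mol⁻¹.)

Q = I·t = 27.20 × 625.00 = 17000 C; n(e⁻) = 0.1762 mol.
n(Cr) = n(e⁻)/3 = 0.05873 mol, so m = 0.05873 × 52 = 3.054 g.
Volume = m/ρ = 3.054 / 7.19 = 0.4248 cm³.
Thickness = V/A = 0.4248 / 32.0 = 0.0133 cm = 133 μm.

133 μm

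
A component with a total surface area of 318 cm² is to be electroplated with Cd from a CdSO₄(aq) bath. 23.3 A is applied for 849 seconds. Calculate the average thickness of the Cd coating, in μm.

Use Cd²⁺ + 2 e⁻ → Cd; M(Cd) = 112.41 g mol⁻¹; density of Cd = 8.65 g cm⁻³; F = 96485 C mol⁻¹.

Q = I·t = 23.30 × 849.00 = 19780 C; n(e⁻) = 0.2050 mol.
n(Cd) = n(e⁻)/2 = 0.1025 mol, so m = 0.1025 × 112.41 = 11.52 g.
Volume = m/ρ = 11.52 / 8.65 = 1.332 cm³.
Thickness = V/A = 1.332 / 318 = 0.00419 cm = 41.9 μm.

41.9 μm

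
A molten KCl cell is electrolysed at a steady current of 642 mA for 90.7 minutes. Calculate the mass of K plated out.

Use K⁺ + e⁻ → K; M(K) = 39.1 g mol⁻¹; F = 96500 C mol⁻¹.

1.42 g

Q = I·t = 0.6420 A × 5442.0 s = 3494 C.
n(e⁻) = Q/F = 3494 / 96500 = 0.03620 mol.
K⁺ + e⁻ → K, so n(K) = n(e⁻)/1 = 0.03620 mol.
m = n·M = 0.03620 × 39.1 = 1.42 g.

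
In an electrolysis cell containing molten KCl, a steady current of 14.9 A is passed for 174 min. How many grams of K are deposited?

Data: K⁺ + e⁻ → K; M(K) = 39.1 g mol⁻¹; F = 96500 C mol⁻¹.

63.0 g

Q = I·t = 14.90 A × 10440 s = 155600 C.
n(e⁻) = Q/F = 155600 / 96500 = 1.612 mol.
K⁺ + e⁻ → K, so n(K) = n(e⁻)/1 = 1.612 mol.
m = n·M = 1.612 × 39.1 = 63.0 g.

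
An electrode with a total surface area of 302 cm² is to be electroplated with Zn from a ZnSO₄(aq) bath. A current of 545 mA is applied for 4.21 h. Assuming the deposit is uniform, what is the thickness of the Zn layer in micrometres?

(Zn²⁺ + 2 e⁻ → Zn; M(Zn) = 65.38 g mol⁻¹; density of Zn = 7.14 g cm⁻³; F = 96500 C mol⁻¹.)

Q = I·t = 0.5450 × 15156 = 8260 C; n(e⁻) = 0.08560 mol.
n(Zn) = n(e⁻)/2 = 0.04280 mol, so m = 0.04280 × 65.38 = 2.798 g.
Volume = m/ρ = 2.798 / 7.14 = 0.3919 cm³.
Thickness = V/A = 0.3919 / 302 = 0.00130 cm = 13.0 μm.

13.0 μm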